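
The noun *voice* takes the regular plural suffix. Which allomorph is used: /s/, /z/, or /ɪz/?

The stem *voice* ends in a sibilant (/s, z, ʃ, ʒ, tʃ, dʒ/).
The plural suffix surfaces as /ɪz/ after sibilants, /s/ after other voiceless consonants, and /z/ after other voiced sounds.
So the plural -s on *voice* is pronounced /ɪz/.

/ɪz/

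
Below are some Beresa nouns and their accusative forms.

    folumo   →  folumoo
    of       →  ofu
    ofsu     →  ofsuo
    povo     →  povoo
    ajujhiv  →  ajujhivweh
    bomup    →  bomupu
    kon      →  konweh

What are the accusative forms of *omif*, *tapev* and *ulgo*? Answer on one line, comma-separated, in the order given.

The alternation tracks the final sound of the stem — -u when the stem ends in a voiceless consonant (*of*, *bomup*); -weh when the stem ends in a voiced consonant (*ajujhiv*, *kon*); -o when the stem ends in a vowel (*folumo*, *ofsu*, *povo*).
The final sound of *omif* is /f/, which is a voiceless consonant, so the suffix is -u, giving *omifu*.
Since the final sound of *tapev* is /v/ (a voiced consonant), it takes -weh, giving *tapevweh*.
The final sound of *ulgo* is /o/, which is a vowel, so the suffix is -o, giving *ulgoo*.

omifu, tapevweh, ulgoo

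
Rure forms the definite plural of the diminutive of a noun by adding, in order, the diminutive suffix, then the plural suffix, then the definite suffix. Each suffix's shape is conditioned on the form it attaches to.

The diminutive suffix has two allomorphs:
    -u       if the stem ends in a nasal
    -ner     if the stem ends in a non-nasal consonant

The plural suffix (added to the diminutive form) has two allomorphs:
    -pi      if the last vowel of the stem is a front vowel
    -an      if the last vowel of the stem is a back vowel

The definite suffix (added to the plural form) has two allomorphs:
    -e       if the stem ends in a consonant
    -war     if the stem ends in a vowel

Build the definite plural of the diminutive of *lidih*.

Since the final consonant of *lidih* is /h/ (non-nasal), it takes -ner, giving *lidihner*.
The diminutive form *lidihner* — last vowel /e/ (a front vowel) → -pi → *lidihnerpi*.
The plural form *lidihnerpi* — final sound /i/ (a vowel) → -war → *lidihnerpiwar*.

lidihnerpiwar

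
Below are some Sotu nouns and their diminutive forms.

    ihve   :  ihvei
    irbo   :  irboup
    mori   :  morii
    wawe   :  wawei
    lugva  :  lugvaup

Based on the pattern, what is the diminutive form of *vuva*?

The alternation tracks the last vowel of the stem — -i when the last vowel of the stem is a front vowel (*ihve*, *mori*, *wawe*); -up when the last vowel of the stem is a back vowel (*irbo*, *lugva*).
*vuva*: last vowel = /a/, a back vowel → -up → *vuvaup*.

vuvaup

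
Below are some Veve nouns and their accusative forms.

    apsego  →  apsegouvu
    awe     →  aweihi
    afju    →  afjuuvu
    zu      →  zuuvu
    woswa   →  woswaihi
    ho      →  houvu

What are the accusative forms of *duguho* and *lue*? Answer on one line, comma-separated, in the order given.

duguhouvu, lueihi

The suffix is conditioned by the last vowel: -uvu when the last vowel of the stem is a rounded vowel (*apsego*, *afju*, *zu*, *ho*); -ihi when the last vowel of the stem is an unrounded vowel (*awe*, *woswa*).
*duguho*: last vowel = /o/, a rounded vowel → -uvu → *duguhouvu*.
*lue* — last vowel /e/ (an unrounded vowel) → -ihi → *lueihi*.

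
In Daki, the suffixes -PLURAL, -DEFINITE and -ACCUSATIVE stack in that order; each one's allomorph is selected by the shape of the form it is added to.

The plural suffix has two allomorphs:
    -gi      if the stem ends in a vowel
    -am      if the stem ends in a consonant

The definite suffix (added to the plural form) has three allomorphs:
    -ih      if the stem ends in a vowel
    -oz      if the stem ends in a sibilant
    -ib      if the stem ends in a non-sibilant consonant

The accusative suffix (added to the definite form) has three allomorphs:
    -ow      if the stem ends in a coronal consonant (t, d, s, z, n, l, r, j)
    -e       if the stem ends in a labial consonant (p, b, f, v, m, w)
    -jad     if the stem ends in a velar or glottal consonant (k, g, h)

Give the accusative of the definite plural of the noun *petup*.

Since the final sound of *petup* is /p/ (a consonant), it takes -am, giving *petupam*.
The plural form *petupam*: final sound = /m/, a non-sibilant consonant → -ib → *petupamib*.
The definite form *petupamib*: final consonant = /b/, labial → -e → *petupamibe*.

petupamibe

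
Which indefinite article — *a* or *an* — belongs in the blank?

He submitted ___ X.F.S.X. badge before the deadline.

The indefinite article is chosen by the initial *sound* of the following word, not its spelling.
The initialism *X.F.S.X.* is read letter by letter; the first letter, X, is pronounced /ɛks/, which begins with a vowel sound.
So the article is *an*: He submitted an X.F.S.X. badge before the deadline.

an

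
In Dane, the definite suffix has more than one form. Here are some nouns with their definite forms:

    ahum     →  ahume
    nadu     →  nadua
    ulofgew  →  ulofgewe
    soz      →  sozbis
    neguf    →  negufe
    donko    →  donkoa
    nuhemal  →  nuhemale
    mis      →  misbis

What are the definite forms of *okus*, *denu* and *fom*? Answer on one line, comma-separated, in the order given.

The suffix is conditioned by the final sound: -bis when the stem ends in a sibilant (*soz*, *mis*); -e when the stem ends in a non-sibilant consonant (*ahum*, *ulofgew*, *neguf*, *nuhemal*); -a when the stem ends in a vowel (*nadu*, *donko*).
*okus*: final sound = /s/, a sibilant → -bis → *okusbis*.
The final sound of *denu* is /u/, which is a vowel, so the suffix is -a, giving *denua*.
The final sound of *fom* is /m/, which is a non-sibilant consonant, so the suffix is -e, giving *fome*.

okusbis, denua, fome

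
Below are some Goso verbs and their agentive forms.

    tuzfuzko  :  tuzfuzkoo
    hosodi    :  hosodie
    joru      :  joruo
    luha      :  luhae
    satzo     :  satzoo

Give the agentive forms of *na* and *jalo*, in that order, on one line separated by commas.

Looking at the last vowel of each stem: -o when the last vowel of the stem is a rounded vowel (*tuzfuzko*, *joru*, *satzo*); -e when the last vowel of the stem is an unrounded vowel (*hosodi*, *luha*).
The last vowel of *na* is /a/, which is an unrounded vowel, so the suffix is -e, giving *nae*.
*jalo* — last vowel /o/ (a rounded vowel) → -o → *jaloo*.

nae, jaloo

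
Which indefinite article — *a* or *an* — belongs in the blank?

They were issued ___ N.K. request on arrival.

The indefinite article is chosen by the initial *sound* of the following word, not its spelling.
The initialism *N.K.* is read letter by letter; the first letter, N, is pronounced /ɛn/, which begins with a vowel sound.
So the article is *an*: They were issued an N.K. request on arrival.

an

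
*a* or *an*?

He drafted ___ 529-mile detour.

The indefinite article is chosen by the initial *sound* of the following word, not its spelling.
The number *529* is spoken "five hundred …", beginning with /faɪv/ — a consonant sound.
So the article is *a*: He drafted a 529-mile detour.

a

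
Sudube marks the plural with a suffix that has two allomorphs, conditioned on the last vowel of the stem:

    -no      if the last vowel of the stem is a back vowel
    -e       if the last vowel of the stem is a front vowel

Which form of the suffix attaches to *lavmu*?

*lavmu* — last vowel /u/ (a back vowel) → -no.

-no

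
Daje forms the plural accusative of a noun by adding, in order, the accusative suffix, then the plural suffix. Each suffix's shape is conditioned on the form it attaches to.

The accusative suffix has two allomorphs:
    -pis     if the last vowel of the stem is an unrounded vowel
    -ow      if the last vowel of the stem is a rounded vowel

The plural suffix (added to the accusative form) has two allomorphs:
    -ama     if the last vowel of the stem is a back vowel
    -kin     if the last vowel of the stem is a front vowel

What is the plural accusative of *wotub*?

The last vowel of *wotub* is /u/, which is a rounded vowel, so the accusative suffix is -ow, giving *wotubow*.
Since the last vowel of the accusative form *wotubow* is /o/ (a back vowel), it takes -ama, giving *wotubowama*.

wotubowama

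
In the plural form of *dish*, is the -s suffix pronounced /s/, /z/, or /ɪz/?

/ɪz/

The stem *dish* ends in a sibilant (/s, z, ʃ, ʒ, tʃ, dʒ/).
The plural suffix surfaces as /ɪz/ after sibilants, /s/ after other voiceless consonants, and /z/ after other voiced sounds.
So the plural -s on *dish* is pronounced /ɪz/.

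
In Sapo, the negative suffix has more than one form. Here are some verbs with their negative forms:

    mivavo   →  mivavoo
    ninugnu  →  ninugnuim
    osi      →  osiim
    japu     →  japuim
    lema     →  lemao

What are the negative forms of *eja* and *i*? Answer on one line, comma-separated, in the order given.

The pattern is height harmony: -im when the last vowel of the stem is a high vowel (*ninugnu*, *osi*, *japu*); -o when the last vowel of the stem is a non-high vowel (*mivavo*, *lema*).
*eja* — last vowel /a/ (a non-high vowel) → -o → *ejao*.
*i*: last vowel = /i/, a high vowel → -im → *iim*.

ejao, iim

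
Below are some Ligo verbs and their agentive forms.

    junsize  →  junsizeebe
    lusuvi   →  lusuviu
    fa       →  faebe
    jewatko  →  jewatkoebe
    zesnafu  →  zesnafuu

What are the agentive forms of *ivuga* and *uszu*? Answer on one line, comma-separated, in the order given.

ivugaebe, uszuu

Looking at the last vowel of each stem: -u when the last vowel of the stem is a high vowel (*lusuvi*, *zesnafu*); -ebe when the last vowel of the stem is a non-high vowel (*junsize*, *fa*, *jewatko*).
Since the last vowel of *ivuga* is /a/ (a non-high vowel), it takes -ebe, giving *ivugaebe*.
Since the last vowel of *uszu* is /u/ (a high vowel), it takes -u, giving *uszuu*.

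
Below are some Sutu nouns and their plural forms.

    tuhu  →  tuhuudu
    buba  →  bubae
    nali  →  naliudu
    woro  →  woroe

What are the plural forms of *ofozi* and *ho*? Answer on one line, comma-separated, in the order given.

ofoziudu, hoe

The pattern is height harmony: -udu when the last vowel of the stem is a high vowel (*tuhu*, *nali*); -e when the last vowel of the stem is a non-high vowel (*buba*, *woro*).
The last vowel of *ofozi* is /i/, which is a high vowel, so the suffix is -udu, giving *ofoziudu*.
The last vowel of *ho* is /o/, which is a non-high vowel, so the suffix is -e, giving *hoe*.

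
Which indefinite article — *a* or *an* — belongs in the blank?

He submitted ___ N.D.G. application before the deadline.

an

The indefinite article is chosen by the initial *sound* of the following word, not its spelling.
The initialism *N.D.G.* is read letter by letter; the first letter, N, is pronounced /ɛn/, which begins with a vowel sound.
So the article is *an*: He submitted an N.D.G. application before the deadline.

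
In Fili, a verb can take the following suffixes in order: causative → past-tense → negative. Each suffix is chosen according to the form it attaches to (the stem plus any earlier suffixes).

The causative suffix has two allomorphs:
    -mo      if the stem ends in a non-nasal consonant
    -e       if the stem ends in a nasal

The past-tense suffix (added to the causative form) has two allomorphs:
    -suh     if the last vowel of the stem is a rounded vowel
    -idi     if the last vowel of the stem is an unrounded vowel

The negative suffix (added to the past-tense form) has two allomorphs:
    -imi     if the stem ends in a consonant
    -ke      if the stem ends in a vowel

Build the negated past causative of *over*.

The final consonant of *over* is /r/, which is non-nasal, so the causative suffix is -mo, giving *overmo*.
Since the last vowel of the causative form *overmo* is /o/ (a rounded vowel), it takes -suh, giving *overmosuh*.
The past-tense form *overmosuh*: final sound = /h/, a consonant → -imi → *overmosuhimi*.

overmosuhimi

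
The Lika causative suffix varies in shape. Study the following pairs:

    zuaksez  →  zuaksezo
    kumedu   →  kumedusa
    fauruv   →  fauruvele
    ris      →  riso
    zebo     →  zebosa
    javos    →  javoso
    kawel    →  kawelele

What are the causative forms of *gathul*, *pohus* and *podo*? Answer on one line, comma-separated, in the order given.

The alternation tracks the final sound of the stem — -o when the stem ends in a sibilant (*zuaksez*, *ris*, *javos*); -ele when the stem ends in a non-sibilant consonant (*fauruv*, *kawel*); -sa when the stem ends in a vowel (*kumedu*, *zebo*).
*gathul* — final sound /l/ (a non-sibilant consonant) → -ele → *gathulele*.
The final sound of *pohus* is /s/, which is a sibilant, so the suffix is -o, giving *pohuso*.
*podo* — final sound /o/ (a vowel) → -sa → *podosa*.

gathulele, pohuso, podosa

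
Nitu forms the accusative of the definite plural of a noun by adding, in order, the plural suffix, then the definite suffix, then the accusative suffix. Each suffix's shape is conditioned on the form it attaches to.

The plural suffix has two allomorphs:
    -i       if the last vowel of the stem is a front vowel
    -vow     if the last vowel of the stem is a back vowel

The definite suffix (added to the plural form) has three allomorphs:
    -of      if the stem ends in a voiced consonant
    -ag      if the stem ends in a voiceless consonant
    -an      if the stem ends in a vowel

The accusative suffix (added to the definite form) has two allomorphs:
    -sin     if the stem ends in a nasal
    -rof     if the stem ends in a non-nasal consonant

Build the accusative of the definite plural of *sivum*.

sivumvowofrof

Since the last vowel of *sivum* is /u/ (a back vowel), it takes -vow, giving *sivumvow*.
The final sound of the plural form *sivumvow* is /w/, which is a voiced consonant, so the definite suffix is -of, giving *sivumvowof*.
The definite form *sivumvowof* — final consonant /f/ (non-nasal) → -rof → *sivumvowofrof*.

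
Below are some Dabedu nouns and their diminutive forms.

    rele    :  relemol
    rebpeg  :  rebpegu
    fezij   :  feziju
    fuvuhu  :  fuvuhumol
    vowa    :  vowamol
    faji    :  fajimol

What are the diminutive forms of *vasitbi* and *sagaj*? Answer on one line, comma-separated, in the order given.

The suffix is conditioned by the final sound: -u when the stem ends in a consonant (*rebpeg*, *fezij*); -mol when the stem ends in a vowel (*rele*, *fuvuhu*, *vowa*, *faji*).
*vasitbi* — final sound /i/ (a vowel) → -mol → *vasitbimol*.
Since the final sound of *sagaj* is /j/ (a consonant), it takes -u, giving *sagaju*.

vasitbimol, sagaju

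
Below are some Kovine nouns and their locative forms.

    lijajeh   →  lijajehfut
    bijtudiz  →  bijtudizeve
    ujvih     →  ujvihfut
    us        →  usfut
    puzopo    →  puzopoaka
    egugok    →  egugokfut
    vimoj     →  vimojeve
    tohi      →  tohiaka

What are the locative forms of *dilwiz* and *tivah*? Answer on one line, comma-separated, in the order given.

Looking at the final sound of each stem: -fut when the stem ends in a voiceless consonant (*lijajeh*, *ujvih*, *us*, *egugok*); -eve when the stem ends in a voiced consonant (*bijtudiz*, *vimoj*); -aka when the stem ends in a vowel (*puzopo*, *tohi*).
*dilwiz*: final sound = /z/, a voiced consonant → -eve → *dilwizeve*.
*tivah* — final sound /h/ (a voiceless consonant) → -fut → *tivahfut*.

dilwizeve, tivahfut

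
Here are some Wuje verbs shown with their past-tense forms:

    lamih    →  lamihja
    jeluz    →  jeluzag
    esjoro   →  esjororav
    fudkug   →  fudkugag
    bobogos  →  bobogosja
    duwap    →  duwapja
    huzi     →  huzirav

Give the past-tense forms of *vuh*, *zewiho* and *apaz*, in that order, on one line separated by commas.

The pattern is voicing of the final sound: -ja when the stem ends in a voiceless consonant (*lamih*, *bobogos*, *duwap*); -ag when the stem ends in a voiced consonant (*jeluz*, *fudkug*); -rav when the stem ends in a vowel (*esjoro*, *huzi*).
*vuh* — final sound /h/ (a voiceless consonant) → -ja → *vuhja*.
Since the final sound of *zewiho* is /o/ (a vowel), it takes -rav, giving *zewihorav*.
Since the final sound of *apaz* is /z/ (a voiced consonant), it takes -ag, giving *apazag*.

vuhja, zewihorav, apazag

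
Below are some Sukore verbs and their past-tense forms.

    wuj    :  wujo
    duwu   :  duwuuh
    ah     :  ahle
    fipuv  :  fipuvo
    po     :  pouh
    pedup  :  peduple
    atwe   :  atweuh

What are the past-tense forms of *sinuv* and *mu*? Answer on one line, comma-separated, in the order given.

sinuvo, muuh

The alternation tracks the final sound of the stem — -le when the stem ends in a voiceless consonant (*ah*, *pedup*); -o when the stem ends in a voiced consonant (*wuj*, *fipuv*); -uh when the stem ends in a vowel (*duwu*, *po*, *atwe*).
*sinuv*: final sound = /v/, a voiced consonant → -o → *sinuvo*.
Since the final sound of *mu* is /u/ (a vowel), it takes -uh, giving *muuh*.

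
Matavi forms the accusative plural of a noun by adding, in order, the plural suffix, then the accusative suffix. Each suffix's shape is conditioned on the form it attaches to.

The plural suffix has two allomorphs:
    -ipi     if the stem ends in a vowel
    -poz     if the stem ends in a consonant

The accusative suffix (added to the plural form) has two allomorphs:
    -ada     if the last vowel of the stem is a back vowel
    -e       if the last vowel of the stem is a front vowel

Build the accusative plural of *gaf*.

*gaf* — final sound /f/ (a consonant) → -poz → *gafpoz*.
Since the last vowel of the plural form *gafpoz* is /o/ (a back vowel), it takes -ada, giving *gafpozada*.

gafpozada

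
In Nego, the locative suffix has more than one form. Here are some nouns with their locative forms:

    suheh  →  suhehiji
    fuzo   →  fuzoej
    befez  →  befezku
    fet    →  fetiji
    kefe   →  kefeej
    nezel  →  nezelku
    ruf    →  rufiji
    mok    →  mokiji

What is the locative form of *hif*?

hifiji

The suffix is conditioned by the final sound: -iji when the stem ends in a voiceless consonant (*suheh*, *fet*, *ruf*, *mok*); -ku when the stem ends in a voiced consonant (*befez*, *nezel*); -ej when the stem ends in a vowel (*fuzo*, *kefe*).
The final sound of *hif* is /f/, which is a voiceless consonant, so the suffix is -iji, giving *hifiji*.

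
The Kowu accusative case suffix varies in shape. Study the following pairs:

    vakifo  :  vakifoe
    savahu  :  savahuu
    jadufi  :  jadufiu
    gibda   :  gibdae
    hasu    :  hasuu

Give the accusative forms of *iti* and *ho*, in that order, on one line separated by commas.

itiu, hoe

Looking at the last vowel of each stem: -u when the last vowel of the stem is a high vowel (*savahu*, *jadufi*, *hasu*); -e when the last vowel of the stem is a non-high vowel (*vakifo*, *gibda*).
*iti*: last vowel = /i/, a high vowel → -u → *itiu*.
The last vowel of *ho* is /o/, which is a non-high vowel, so the suffix is -e, giving *hoe*.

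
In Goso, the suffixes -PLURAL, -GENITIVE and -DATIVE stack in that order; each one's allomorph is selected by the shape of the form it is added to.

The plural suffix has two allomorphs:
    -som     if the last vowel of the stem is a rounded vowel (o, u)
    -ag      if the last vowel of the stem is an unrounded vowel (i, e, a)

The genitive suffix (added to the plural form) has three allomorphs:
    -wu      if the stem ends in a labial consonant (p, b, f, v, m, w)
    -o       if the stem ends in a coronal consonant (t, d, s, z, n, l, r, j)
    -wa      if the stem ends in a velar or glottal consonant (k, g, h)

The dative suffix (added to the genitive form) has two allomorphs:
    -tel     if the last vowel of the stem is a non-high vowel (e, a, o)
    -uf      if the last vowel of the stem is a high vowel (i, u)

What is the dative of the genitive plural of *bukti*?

buktiagwatel

Since the last vowel of *bukti* is /i/ (an unrounded vowel), it takes -ag, giving *buktiag*.
The plural form *buktiag* — final consonant /g/ (velar/glottal) → -wa → *buktiagwa*.
The genitive form *buktiagwa*: last vowel = /a/, a non-high vowel → -tel → *buktiagwatel*.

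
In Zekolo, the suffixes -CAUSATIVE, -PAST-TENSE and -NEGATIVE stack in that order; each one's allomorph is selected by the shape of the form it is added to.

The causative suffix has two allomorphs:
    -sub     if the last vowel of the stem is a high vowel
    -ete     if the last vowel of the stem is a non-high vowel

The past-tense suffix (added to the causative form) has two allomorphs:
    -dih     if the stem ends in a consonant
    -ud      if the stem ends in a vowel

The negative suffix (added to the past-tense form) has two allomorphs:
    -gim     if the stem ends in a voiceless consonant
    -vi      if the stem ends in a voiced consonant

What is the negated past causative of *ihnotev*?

ihnoteveteudvi

*ihnotev*: last vowel = /e/, a non-high vowel → -ete → *ihnotevete*.
The final sound of the causative form *ihnotevete* is /e/, which is a vowel, so the past-tense suffix is -ud, giving *ihnoteveteud*.
The past-tense form *ihnoteveteud*: final consonant = /d/, voiced → -vi → *ihnoteveteudvi*.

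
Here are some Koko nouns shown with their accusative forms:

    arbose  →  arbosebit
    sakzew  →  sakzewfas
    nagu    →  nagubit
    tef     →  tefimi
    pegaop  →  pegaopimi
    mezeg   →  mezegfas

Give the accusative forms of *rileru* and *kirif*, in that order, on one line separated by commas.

rilerubit, kirifimi

The pattern is voicing of the final sound: -imi when the stem ends in a voiceless consonant (*tef*, *pegaop*); -fas when the stem ends in a voiced consonant (*sakzew*, *mezeg*); -bit when the stem ends in a vowel (*arbose*, *nagu*).
The final sound of *rileru* is /u/, which is a vowel, so the suffix is -bit, giving *rilerubit*.
The final sound of *kirif* is /f/, which is a voiceless consonant, so the suffix is -imi, giving *kirifimi*.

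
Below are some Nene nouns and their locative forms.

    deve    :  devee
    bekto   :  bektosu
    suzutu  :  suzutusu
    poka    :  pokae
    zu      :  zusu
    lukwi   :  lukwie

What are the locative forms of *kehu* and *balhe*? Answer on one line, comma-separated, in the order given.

kehusu, balhee

The pattern is rounding harmony: -su when the last vowel of the stem is a rounded vowel (*bekto*, *suzutu*, *zu*); -e when the last vowel of the stem is an unrounded vowel (*deve*, *poka*, *lukwi*).
*kehu* — last vowel /u/ (a rounded vowel) → -su → *kehusu*.
Since the last vowel of *balhe* is /e/ (an unrounded vowel), it takes -e, giving *balhee*.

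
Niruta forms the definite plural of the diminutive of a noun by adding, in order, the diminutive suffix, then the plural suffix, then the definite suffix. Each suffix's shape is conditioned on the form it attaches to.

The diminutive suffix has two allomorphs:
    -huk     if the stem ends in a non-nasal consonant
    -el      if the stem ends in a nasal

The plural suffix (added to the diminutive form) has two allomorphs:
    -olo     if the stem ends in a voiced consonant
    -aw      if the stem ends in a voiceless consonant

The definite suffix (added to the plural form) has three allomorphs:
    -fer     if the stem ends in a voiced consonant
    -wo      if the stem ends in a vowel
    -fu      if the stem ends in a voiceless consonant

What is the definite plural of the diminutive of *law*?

*law* — final consonant /w/ (non-nasal) → -huk → *lawhuk*.
The final consonant of the diminutive form *lawhuk* is /k/, which is voiceless, so the plural suffix is -aw, giving *lawhukaw*.
The plural form *lawhukaw* — final sound /w/ (a voiced consonant) → -fer → *lawhukawfer*.

lawhukawfer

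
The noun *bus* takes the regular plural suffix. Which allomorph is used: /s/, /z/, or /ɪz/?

/ɪz/

The stem *bus* ends in a sibilant (/s, z, ʃ, ʒ, tʃ, dʒ/).
The plural suffix surfaces as /ɪz/ after sibilants, /s/ after other voiceless consonants, and /z/ after other voiced sounds.
So the plural -s on *bus* is pronounced /ɪz/.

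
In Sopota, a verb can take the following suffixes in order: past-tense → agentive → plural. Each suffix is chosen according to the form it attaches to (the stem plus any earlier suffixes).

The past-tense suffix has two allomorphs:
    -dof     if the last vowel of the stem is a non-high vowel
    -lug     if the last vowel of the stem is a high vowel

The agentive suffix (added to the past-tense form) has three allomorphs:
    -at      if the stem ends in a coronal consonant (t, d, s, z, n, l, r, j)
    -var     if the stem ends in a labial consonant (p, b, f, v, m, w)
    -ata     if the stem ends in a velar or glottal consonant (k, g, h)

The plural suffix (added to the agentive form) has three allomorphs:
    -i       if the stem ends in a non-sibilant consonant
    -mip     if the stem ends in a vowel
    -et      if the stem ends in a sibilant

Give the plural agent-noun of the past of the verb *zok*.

*zok*: last vowel = /o/, a non-high vowel → -dof → *zokdof*.
The final consonant of the past-tense form *zokdof* is /f/, which is labial, so the agentive suffix is -var, giving *zokdofvar*.
Since the final sound of the agentive form *zokdofvar* is /r/ (a non-sibilant consonant), it takes -i, giving *zokdofvari*.

zokdofvari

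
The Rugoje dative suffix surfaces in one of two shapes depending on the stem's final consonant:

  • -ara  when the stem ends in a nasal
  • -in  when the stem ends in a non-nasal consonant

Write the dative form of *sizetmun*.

sizetmunara

*sizetmun*: final consonant = /n/, a nasal → -ara → *sizetmunara*.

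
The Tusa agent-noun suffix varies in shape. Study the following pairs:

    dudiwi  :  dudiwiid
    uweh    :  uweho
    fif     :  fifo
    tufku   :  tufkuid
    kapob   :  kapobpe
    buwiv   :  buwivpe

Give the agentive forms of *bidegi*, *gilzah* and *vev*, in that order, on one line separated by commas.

The alternation tracks the final sound of the stem — -o when the stem ends in a voiceless consonant (*uweh*, *fif*); -pe when the stem ends in a voiced consonant (*kapob*, *buwiv*); -id when the stem ends in a vowel (*dudiwi*, *tufku*).
*bidegi*: final sound = /i/, a vowel → -id → *bidegiid*.
Since the final sound of *gilzah* is /h/ (a voiceless consonant), it takes -o, giving *gilzaho*.
The final sound of *vev* is /v/, which is a voiced consonant, so the suffix is -pe, giving *vevpe*.

bidegiid, gilzaho, vevpe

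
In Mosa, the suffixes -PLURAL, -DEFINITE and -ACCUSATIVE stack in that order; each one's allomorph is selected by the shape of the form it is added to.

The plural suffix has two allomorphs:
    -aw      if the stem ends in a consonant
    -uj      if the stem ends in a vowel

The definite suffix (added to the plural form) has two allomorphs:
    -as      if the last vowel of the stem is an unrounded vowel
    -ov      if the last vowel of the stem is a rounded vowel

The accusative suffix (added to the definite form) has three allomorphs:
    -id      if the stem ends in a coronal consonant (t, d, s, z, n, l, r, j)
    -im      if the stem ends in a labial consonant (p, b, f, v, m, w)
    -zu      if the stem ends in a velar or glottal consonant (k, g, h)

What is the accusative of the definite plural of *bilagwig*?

bilagwigawasid

*bilagwig* — final sound /g/ (a consonant) → -aw → *bilagwigaw*.
The plural form *bilagwigaw* — last vowel /a/ (an unrounded vowel) → -as → *bilagwigawas*.
Since the final consonant of the definite form *bilagwigawas* is /s/ (coronal), it takes -id, giving *bilagwigawasid*.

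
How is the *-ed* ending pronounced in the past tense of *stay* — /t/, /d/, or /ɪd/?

/d/

The stem *stay* ends in a voiced sound other than /d/.
The -ed suffix is realized as /ɪd/ after /t, d/; as /t/ after other voiceless consonants; and as /d/ after other voiced sounds.
So -ed on *stay* is pronounced /d/.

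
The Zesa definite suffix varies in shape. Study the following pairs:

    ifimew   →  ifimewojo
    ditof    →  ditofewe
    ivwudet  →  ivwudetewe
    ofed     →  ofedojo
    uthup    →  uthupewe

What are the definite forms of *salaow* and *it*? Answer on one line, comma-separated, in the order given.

salaowojo, itewe

The suffix is conditioned by the final consonant: -ewe when the stem ends in a voiceless consonant (*ditof*, *ivwudet*, *uthup*); -ojo when the stem ends in a voiced consonant (*ifimew*, *ofed*).
*salaow* — final consonant /w/ (voiced) → -ojo → *salaowojo*.
The final consonant of *it* is /t/, which is voiceless, so the suffix is -ewe, giving *itewe*.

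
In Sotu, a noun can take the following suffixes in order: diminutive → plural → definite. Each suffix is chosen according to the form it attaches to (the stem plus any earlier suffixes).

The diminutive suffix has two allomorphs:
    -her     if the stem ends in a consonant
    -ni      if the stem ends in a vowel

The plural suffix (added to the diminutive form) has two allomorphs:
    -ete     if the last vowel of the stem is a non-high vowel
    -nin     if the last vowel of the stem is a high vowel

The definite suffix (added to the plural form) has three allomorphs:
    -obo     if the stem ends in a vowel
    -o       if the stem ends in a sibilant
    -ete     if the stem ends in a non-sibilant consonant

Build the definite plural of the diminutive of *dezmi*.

dezminininete

*dezmi*: final sound = /i/, a vowel → -ni → *dezmini*.
Since the last vowel of the diminutive form *dezmini* is /i/ (a high vowel), it takes -nin, giving *dezmininin*.
The final sound of the plural form *dezmininin* is /n/, which is a non-sibilant consonant, so the definite suffix is -ete, giving *dezminininete*.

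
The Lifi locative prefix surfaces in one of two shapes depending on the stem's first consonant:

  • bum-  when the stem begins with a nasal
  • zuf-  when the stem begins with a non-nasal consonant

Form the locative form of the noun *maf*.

bummaf

*maf*: first consonant = /m/, a nasal → bum- → *bummaf*.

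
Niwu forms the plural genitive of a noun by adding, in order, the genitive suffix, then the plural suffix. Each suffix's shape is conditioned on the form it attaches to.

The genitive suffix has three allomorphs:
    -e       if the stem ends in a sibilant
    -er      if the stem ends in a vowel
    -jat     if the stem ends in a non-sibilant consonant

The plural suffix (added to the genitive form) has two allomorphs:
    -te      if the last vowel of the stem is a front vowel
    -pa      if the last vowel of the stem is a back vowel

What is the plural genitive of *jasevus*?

jasevusete

*jasevus* — final sound /s/ (a sibilant) → -e → *jasevuse*.
Since the last vowel of the genitive form *jasevuse* is /e/ (a front vowel), it takes -te, giving *jasevusete*.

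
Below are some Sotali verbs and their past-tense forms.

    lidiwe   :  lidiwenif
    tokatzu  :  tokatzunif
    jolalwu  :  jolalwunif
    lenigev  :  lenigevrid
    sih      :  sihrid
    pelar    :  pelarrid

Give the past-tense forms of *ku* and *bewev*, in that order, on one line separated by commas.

The suffix is conditioned by the final sound: -rid when the stem ends in a consonant (*lenigev*, *sih*, *pelar*); -nif when the stem ends in a vowel (*lidiwe*, *tokatzu*, *jolalwu*).
The final sound of *ku* is /u/, which is a vowel, so the suffix is -nif, giving *kunif*.
*bewev*: final sound = /v/, a consonant → -rid → *bewevrid*.

kunif, bewevrid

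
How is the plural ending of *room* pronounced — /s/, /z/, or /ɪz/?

/z/

The stem *room* ends in a voiced non-sibilant sound.
The plural suffix surfaces as /ɪz/ after sibilants, /s/ after other voiceless consonants, and /z/ after other voiced sounds.
So the plural -s on *room* is pronounced /z/.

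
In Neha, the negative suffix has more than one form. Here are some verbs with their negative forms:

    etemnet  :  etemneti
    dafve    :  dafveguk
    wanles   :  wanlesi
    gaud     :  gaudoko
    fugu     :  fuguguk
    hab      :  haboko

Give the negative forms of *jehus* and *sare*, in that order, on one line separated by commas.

The pattern is voicing of the final sound: -i when the stem ends in a voiceless consonant (*etemnet*, *wanles*); -oko when the stem ends in a voiced consonant (*gaud*, *hab*); -guk when the stem ends in a vowel (*dafve*, *fugu*).
The final sound of *jehus* is /s/, which is a voiceless consonant, so the suffix is -i, giving *jehusi*.
Since the final sound of *sare* is /e/ (a vowel), it takes -guk, giving *sareguk*.

jehusi, sareguk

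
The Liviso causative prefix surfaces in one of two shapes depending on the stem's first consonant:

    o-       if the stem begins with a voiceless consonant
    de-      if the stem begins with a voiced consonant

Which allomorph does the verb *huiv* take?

The first consonant of *huiv* is /h/, which is voiceless, so the prefix is o-.

o-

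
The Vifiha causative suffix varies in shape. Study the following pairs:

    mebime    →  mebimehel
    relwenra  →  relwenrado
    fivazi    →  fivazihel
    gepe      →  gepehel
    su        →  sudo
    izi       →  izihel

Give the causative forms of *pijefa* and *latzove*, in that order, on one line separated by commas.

The pattern is front/back vowel harmony: -hel when the last vowel of the stem is a front vowel (*mebime*, *fivazi*, *gepe*, *izi*); -do when the last vowel of the stem is a back vowel (*relwenra*, *su*).
Since the last vowel of *pijefa* is /a/ (a back vowel), it takes -do, giving *pijefado*.
*latzove* — last vowel /e/ (a front vowel) → -hel → *latzovehel*.

pijefado, latzovehel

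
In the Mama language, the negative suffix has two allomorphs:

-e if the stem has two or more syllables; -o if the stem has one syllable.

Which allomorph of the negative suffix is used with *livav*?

*livav* (2 syllables) → -e.

-e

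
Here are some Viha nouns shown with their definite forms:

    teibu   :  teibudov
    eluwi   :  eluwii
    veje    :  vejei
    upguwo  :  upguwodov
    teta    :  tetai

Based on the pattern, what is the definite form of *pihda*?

pihdai

The alternation tracks the last vowel of the stem — -dov when the last vowel of the stem is a rounded vowel (*teibu*, *upguwo*); -i when the last vowel of the stem is an unrounded vowel (*eluwi*, *veje*, *teta*).
The last vowel of *pihda* is /a/, which is an unrounded vowel, so the suffix is -i, giving *pihdai*.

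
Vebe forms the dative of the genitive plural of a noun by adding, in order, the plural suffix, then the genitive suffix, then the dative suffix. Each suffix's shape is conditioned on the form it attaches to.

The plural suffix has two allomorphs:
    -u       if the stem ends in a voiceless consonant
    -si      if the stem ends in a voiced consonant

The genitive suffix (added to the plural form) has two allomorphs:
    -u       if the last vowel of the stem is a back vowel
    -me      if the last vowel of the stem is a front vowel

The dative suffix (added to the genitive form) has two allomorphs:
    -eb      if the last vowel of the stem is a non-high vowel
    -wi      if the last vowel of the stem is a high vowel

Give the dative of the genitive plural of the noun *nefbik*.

The final consonant of *nefbik* is /k/, which is voiceless, so the plural suffix is -u, giving *nefbiku*.
The plural form *nefbiku* — last vowel /u/ (a back vowel) → -u → *nefbikuu*.
The genitive form *nefbikuu*: last vowel = /u/, a high vowel → -wi → *nefbikuuwi*.

nefbikuuwi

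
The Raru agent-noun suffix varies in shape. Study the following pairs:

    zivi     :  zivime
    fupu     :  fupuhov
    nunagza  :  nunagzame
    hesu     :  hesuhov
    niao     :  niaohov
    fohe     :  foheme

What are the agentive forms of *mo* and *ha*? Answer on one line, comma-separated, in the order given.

The pattern is rounding harmony: -hov when the last vowel of the stem is a rounded vowel (*fupu*, *hesu*, *niao*); -me when the last vowel of the stem is an unrounded vowel (*zivi*, *nunagza*, *fohe*).
The last vowel of *mo* is /o/, which is a rounded vowel, so the suffix is -hov, giving *mohov*.
*ha* — last vowel /a/ (an unrounded vowel) → -me → *hame*.

mohov, hame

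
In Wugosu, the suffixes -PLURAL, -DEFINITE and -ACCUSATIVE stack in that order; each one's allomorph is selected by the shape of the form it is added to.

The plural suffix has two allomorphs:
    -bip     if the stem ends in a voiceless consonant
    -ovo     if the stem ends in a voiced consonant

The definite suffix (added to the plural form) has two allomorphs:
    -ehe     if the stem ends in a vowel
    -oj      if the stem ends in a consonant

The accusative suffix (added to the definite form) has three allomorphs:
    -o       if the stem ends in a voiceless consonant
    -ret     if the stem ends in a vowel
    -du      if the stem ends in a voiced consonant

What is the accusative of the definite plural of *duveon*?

duveonovoeheret

Since the final consonant of *duveon* is /n/ (voiced), it takes -ovo, giving *duveonovo*.
The plural form *duveonovo* — final sound /o/ (a vowel) → -ehe → *duveonovoehe*.
The definite form *duveonovoehe* — final sound /e/ (a vowel) → -ret → *duveonovoeheret*.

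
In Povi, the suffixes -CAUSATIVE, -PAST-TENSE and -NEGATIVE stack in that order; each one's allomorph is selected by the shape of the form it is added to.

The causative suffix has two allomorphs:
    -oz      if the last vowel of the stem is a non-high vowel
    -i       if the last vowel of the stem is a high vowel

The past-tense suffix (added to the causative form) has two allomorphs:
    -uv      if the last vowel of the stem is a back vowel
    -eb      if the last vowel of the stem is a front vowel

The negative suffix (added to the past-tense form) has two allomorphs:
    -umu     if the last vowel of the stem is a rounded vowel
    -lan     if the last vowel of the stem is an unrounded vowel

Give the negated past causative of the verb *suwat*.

Since the last vowel of *suwat* is /a/ (a non-high vowel), it takes -oz, giving *suwatoz*.
The causative form *suwatoz* — last vowel /o/ (a back vowel) → -uv → *suwatozuv*.
The past-tense form *suwatozuv* — last vowel /u/ (a rounded vowel) → -umu → *suwatozuvumu*.

suwatozuvumu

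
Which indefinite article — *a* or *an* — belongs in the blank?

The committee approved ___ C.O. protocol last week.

The indefinite article is chosen by the initial *sound* of the following word, not its spelling.
The initialism *C.O.* is read letter by letter; the first letter, C, is pronounced /siː/, which begins with a consonant sound.
So the article is *a*: The committee approved a C.O. protocol last week.

a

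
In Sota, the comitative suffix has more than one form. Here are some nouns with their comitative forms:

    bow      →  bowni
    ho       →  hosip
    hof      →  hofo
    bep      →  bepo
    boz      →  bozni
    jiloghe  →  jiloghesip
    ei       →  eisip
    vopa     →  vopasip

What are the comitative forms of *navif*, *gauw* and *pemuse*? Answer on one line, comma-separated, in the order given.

Looking at the final sound of each stem: -o when the stem ends in a voiceless consonant (*hof*, *bep*); -ni when the stem ends in a voiced consonant (*bow*, *boz*); -sip when the stem ends in a vowel (*ho*, *jiloghe*, *ei*, *vopa*).
*navif* — final sound /f/ (a voiceless consonant) → -o → *navifo*.
The final sound of *gauw* is /w/, which is a voiced consonant, so the suffix is -ni, giving *gauwni*.
Since the final sound of *pemuse* is /e/ (a vowel), it takes -sip, giving *pemusesip*.

navifo, gauwni, pemusesip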